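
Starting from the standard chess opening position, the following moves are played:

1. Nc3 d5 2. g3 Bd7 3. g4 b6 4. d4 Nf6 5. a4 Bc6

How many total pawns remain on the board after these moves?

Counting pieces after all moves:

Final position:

  a b c d e f g h
  ─────────────────
8│♜ ♞ · ♛ ♚ ♝ · ♜│8
7│♟ · ♟ · ♟ ♟ ♟ ♟│7
6│· ♟ ♝ · · ♞ · ·│6
5│· · · ♟ · · · ·│5
4│♙ · · ♙ · · ♙ ·│4
3│· · ♘ · · · · ·│3
2│· ♙ ♙ · ♙ ♙ · ♙│2
1│♖ · ♗ ♕ ♔ ♗ ♘ ♖│1
  ─────────────────
  a b c d e f g h


16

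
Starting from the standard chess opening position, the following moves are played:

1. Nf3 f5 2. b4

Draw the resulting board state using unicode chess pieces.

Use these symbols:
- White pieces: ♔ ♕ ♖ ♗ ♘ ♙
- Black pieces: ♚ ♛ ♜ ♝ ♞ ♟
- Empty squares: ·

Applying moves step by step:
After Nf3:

♜ ♞ ♝ ♛ ♚ ♝ ♞ ♜
♟ ♟ ♟ ♟ ♟ ♟ ♟ ♟
· · · · · · · ·
· · · · · · · ·
· · · · · · · ·
· · · · · ♘ · ·
♙ ♙ ♙ ♙ ♙ ♙ ♙ ♙
♖ ♘ ♗ ♕ ♔ ♗ · ♖


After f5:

♜ ♞ ♝ ♛ ♚ ♝ ♞ ♜
♟ ♟ ♟ ♟ ♟ · ♟ ♟
· · · · · · · ·
· · · · · ♟ · ·
· · · · · · · ·
· · · · · ♘ · ·
♙ ♙ ♙ ♙ ♙ ♙ ♙ ♙
♖ ♘ ♗ ♕ ♔ ♗ · ♖


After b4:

♜ ♞ ♝ ♛ ♚ ♝ ♞ ♜
♟ ♟ ♟ ♟ ♟ · ♟ ♟
· · · · · · · ·
· · · · · ♟ · ·
· ♙ · · · · · ·
· · · · · ♘ · ·
♙ · ♙ ♙ ♙ ♙ ♙ ♙
♖ ♘ ♗ ♕ ♔ ♗ · ♖



  a b c d e f g h
  ─────────────────
8│♜ ♞ ♝ ♛ ♚ ♝ ♞ ♜│8
7│♟ ♟ ♟ ♟ ♟ · ♟ ♟│7
6│· · · · · · · ·│6
5│· · · · · ♟ · ·│5
4│· ♙ · · · · · ·│4
3│· · · · · ♘ · ·│3
2│♙ · ♙ ♙ ♙ ♙ ♙ ♙│2
1│♖ ♘ ♗ ♕ ♔ ♗ · ♖│1
  ─────────────────
  a b c d e f g h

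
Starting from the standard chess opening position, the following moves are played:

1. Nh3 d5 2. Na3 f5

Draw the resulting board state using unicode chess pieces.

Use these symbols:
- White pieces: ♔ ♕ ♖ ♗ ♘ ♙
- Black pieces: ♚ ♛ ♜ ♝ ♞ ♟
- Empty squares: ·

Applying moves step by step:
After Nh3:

♜ ♞ ♝ ♛ ♚ ♝ ♞ ♜
♟ ♟ ♟ ♟ ♟ ♟ ♟ ♟
· · · · · · · ·
· · · · · · · ·
· · · · · · · ·
· · · · · · · ♘
♙ ♙ ♙ ♙ ♙ ♙ ♙ ♙
♖ ♘ ♗ ♕ ♔ ♗ · ♖


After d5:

♜ ♞ ♝ ♛ ♚ ♝ ♞ ♜
♟ ♟ ♟ · ♟ ♟ ♟ ♟
· · · · · · · ·
· · · ♟ · · · ·
· · · · · · · ·
· · · · · · · ♘
♙ ♙ ♙ ♙ ♙ ♙ ♙ ♙
♖ ♘ ♗ ♕ ♔ ♗ · ♖


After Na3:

♜ ♞ ♝ ♛ ♚ ♝ ♞ ♜
♟ ♟ ♟ · ♟ ♟ ♟ ♟
· · · · · · · ·
· · · ♟ · · · ·
· · · · · · · ·
♘ · · · · · · ♘
♙ ♙ ♙ ♙ ♙ ♙ ♙ ♙
♖ · ♗ ♕ ♔ ♗ · ♖


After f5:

♜ ♞ ♝ ♛ ♚ ♝ ♞ ♜
♟ ♟ ♟ · ♟ · ♟ ♟
· · · · · · · ·
· · · ♟ · ♟ · ·
· · · · · · · ·
♘ · · · · · · ♘
♙ ♙ ♙ ♙ ♙ ♙ ♙ ♙
♖ · ♗ ♕ ♔ ♗ · ♖



  a b c d e f g h
  ─────────────────
8│♜ ♞ ♝ ♛ ♚ ♝ ♞ ♜│8
7│♟ ♟ ♟ · ♟ · ♟ ♟│7
6│· · · · · · · ·│6
5│· · · ♟ · ♟ · ·│5
4│· · · · · · · ·│4
3│♘ · · · · · · ♘│3
2│♙ ♙ ♙ ♙ ♙ ♙ ♙ ♙│2
1│♖ · ♗ ♕ ♔ ♗ · ♖│1
  ─────────────────
  a b c d e f g h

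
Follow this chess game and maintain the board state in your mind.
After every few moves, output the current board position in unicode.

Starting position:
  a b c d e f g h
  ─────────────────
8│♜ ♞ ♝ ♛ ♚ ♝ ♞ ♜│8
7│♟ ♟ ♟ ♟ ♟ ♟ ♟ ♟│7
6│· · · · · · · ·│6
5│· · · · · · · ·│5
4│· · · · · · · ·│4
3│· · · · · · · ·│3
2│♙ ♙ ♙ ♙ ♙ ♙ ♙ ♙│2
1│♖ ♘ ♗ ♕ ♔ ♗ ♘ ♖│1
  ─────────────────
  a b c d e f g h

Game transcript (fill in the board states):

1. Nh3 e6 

  a b c d e f g h
  ─────────────────
8│♜ ♞ ♝ ♛ ♚ ♝ ♞ ♜│8
7│♟ ♟ ♟ ♟ · ♟ ♟ ♟│7
6│· · · · ♟ · · ·│6
5│· · · · · · · ·│5
4│· · · · · · · ·│4
3│· · · · · · · ♘│3
2│♙ ♙ ♙ ♙ ♙ ♙ ♙ ♙│2
1│♖ ♘ ♗ ♕ ♔ ♗ · ♖│1
  ─────────────────
  a b c d e f g h

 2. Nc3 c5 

  a b c d e f g h
  ─────────────────
8│♜ ♞ ♝ ♛ ♚ ♝ ♞ ♜│8
7│♟ ♟ · ♟ · ♟ ♟ ♟│7
6│· · · · ♟ · · ·│6
5│· · ♟ · · · · ·│5
4│· · · · · · · ·│4
3│· · ♘ · · · · ♘│3
2│♙ ♙ ♙ ♙ ♙ ♙ ♙ ♙│2
1│♖ · ♗ ♕ ♔ ♗ · ♖│1
  ─────────────────
  a b c d e f g h

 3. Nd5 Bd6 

  a b c d e f g h
  ─────────────────
8│♜ ♞ ♝ ♛ ♚ · ♞ ♜│8
7│♟ ♟ · ♟ · ♟ ♟ ♟│7
6│· · · ♝ ♟ · · ·│6
5│· · ♟ ♘ · · · ·│5
4│· · · · · · · ·│4
3│· · · · · · · ♘│3
2│♙ ♙ ♙ ♙ ♙ ♙ ♙ ♙│2
1│♖ · ♗ ♕ ♔ ♗ · ♖│1
  ─────────────────
  a b c d e f g h

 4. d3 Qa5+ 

  a b c d e f g h
  ─────────────────
8│♜ ♞ ♝ · ♚ · ♞ ♜│8
7│♟ ♟ · ♟ · ♟ ♟ ♟│7
6│· · · ♝ ♟ · · ·│6
5│♛ · ♟ ♘ · · · ·│5
4│· · · · · · · ·│4
3│· · · ♙ · · · ♘│3
2│♙ ♙ ♙ · ♙ ♙ ♙ ♙│2
1│♖ · ♗ ♕ ♔ ♗ · ♖│1
  ─────────────────
  a b c d e f g h



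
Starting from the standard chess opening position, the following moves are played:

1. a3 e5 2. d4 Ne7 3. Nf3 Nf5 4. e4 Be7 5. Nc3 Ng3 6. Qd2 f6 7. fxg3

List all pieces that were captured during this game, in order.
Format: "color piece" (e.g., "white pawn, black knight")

Tracking captures:
  fxg3: captured black knight

black knight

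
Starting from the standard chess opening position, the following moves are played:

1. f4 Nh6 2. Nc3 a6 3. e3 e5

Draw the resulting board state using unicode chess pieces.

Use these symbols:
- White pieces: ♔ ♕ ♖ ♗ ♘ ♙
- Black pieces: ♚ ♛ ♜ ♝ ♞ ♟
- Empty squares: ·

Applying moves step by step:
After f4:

♜ ♞ ♝ ♛ ♚ ♝ ♞ ♜
♟ ♟ ♟ ♟ ♟ ♟ ♟ ♟
· · · · · · · ·
· · · · · · · ·
· · · · · ♙ · ·
· · · · · · · ·
♙ ♙ ♙ ♙ ♙ · ♙ ♙
♖ ♘ ♗ ♕ ♔ ♗ ♘ ♖


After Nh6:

♜ ♞ ♝ ♛ ♚ ♝ · ♜
♟ ♟ ♟ ♟ ♟ ♟ ♟ ♟
· · · · · · · ♞
· · · · · · · ·
· · · · · ♙ · ·
· · · · · · · ·
♙ ♙ ♙ ♙ ♙ · ♙ ♙
♖ ♘ ♗ ♕ ♔ ♗ ♘ ♖


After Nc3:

♜ ♞ ♝ ♛ ♚ ♝ · ♜
♟ ♟ ♟ ♟ ♟ ♟ ♟ ♟
· · · · · · · ♞
· · · · · · · ·
· · · · · ♙ · ·
· · ♘ · · · · ·
♙ ♙ ♙ ♙ ♙ · ♙ ♙
♖ · ♗ ♕ ♔ ♗ ♘ ♖


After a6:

♜ ♞ ♝ ♛ ♚ ♝ · ♜
· ♟ ♟ ♟ ♟ ♟ ♟ ♟
♟ · · · · · · ♞
· · · · · · · ·
· · · · · ♙ · ·
· · ♘ · · · · ·
♙ ♙ ♙ ♙ ♙ · ♙ ♙
♖ · ♗ ♕ ♔ ♗ ♘ ♖


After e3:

♜ ♞ ♝ ♛ ♚ ♝ · ♜
· ♟ ♟ ♟ ♟ ♟ ♟ ♟
♟ · · · · · · ♞
· · · · · · · ·
· · · · · ♙ · ·
· · ♘ · ♙ · · ·
♙ ♙ ♙ ♙ · · ♙ ♙
♖ · ♗ ♕ ♔ ♗ ♘ ♖


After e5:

♜ ♞ ♝ ♛ ♚ ♝ · ♜
· ♟ ♟ ♟ · ♟ ♟ ♟
♟ · · · · · · ♞
· · · · ♟ · · ·
· · · · · ♙ · ·
· · ♘ · ♙ · · ·
♙ ♙ ♙ ♙ · · ♙ ♙
♖ · ♗ ♕ ♔ ♗ ♘ ♖



  a b c d e f g h
  ─────────────────
8│♜ ♞ ♝ ♛ ♚ ♝ · ♜│8
7│· ♟ ♟ ♟ · ♟ ♟ ♟│7
6│♟ · · · · · · ♞│6
5│· · · · ♟ · · ·│5
4│· · · · · ♙ · ·│4
3│· · ♘ · ♙ · · ·│3
2│♙ ♙ ♙ ♙ · · ♙ ♙│2
1│♖ · ♗ ♕ ♔ ♗ ♘ ♖│1
  ─────────────────
  a b c d e f g h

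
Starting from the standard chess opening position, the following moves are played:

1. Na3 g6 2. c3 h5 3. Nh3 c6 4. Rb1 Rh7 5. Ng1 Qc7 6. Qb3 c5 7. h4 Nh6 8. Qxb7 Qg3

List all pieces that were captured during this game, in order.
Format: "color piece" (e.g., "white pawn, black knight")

Tracking captures:
  Qxb7: captured black pawn

black pawn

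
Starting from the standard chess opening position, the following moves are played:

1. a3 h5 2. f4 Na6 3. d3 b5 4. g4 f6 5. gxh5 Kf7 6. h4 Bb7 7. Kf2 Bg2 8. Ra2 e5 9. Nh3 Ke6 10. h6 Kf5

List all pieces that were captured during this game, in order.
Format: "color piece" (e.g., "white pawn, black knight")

Tracking captures:
  gxh5: captured black pawn

black pawn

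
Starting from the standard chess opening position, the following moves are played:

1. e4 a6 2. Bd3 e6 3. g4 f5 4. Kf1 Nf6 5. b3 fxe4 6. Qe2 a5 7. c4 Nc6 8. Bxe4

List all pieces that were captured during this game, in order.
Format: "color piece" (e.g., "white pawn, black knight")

Tracking captures:
  fxe4: captured white pawn
  Bxe4: captured black pawn

white pawn, black pawn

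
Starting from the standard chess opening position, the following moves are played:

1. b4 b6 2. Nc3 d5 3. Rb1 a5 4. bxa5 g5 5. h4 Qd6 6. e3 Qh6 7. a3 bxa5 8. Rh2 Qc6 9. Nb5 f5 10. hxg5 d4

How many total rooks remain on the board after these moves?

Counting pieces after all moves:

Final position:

  a b c d e f g h
  ─────────────────
8│♜ ♞ ♝ · ♚ ♝ ♞ ♜│8
7│· · ♟ · ♟ · · ♟│7
6│· · ♛ · · · · ·│6
5│♟ ♘ · · · ♟ ♙ ·│5
4│· · · ♟ · · · ·│4
3│♙ · · · ♙ · · ·│3
2│· · ♙ ♙ · ♙ ♙ ♖│2
1│· ♖ ♗ ♕ ♔ ♗ ♘ ·│1
  ─────────────────
  a b c d e f g h


4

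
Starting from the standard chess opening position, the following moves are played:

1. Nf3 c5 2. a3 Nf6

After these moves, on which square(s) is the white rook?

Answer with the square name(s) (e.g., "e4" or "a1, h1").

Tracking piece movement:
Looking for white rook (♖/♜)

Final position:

  a b c d e f g h
  ─────────────────
8│♜ ♞ ♝ ♛ ♚ ♝ · ♜│8
7│♟ ♟ · ♟ ♟ ♟ ♟ ♟│7
6│· · · · · ♞ · ·│6
5│· · ♟ · · · · ·│5
4│· · · · · · · ·│4
3│♙ · · · · ♘ · ·│3
2│· ♙ ♙ ♙ ♙ ♙ ♙ ♙│2
1│♖ ♘ ♗ ♕ ♔ ♗ · ♖│1
  ─────────────────
  a b c d e f g h


a1, h1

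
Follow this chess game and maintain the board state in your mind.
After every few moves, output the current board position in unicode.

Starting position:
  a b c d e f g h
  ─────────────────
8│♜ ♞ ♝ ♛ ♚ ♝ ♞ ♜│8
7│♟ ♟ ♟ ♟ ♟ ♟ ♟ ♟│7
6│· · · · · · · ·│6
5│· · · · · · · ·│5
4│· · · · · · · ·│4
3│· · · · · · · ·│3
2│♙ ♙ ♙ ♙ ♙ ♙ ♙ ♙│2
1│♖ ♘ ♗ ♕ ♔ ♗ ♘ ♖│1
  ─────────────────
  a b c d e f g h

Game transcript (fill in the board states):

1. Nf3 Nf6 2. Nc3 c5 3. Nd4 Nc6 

  a b c d e f g h
  ─────────────────
8│♜ · ♝ ♛ ♚ ♝ · ♜│8
7│♟ ♟ · ♟ ♟ ♟ ♟ ♟│7
6│· · ♞ · · ♞ · ·│6
5│· · ♟ · · · · ·│5
4│· · · ♘ · · · ·│4
3│· · ♘ · · · · ·│3
2│♙ ♙ ♙ ♙ ♙ ♙ ♙ ♙│2
1│♖ · ♗ ♕ ♔ ♗ · ♖│1
  ─────────────────
  a b c d e f g h

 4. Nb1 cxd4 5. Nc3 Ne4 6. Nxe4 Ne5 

  a b c d e f g h
  ─────────────────
8│♜ · ♝ ♛ ♚ ♝ · ♜│8
7│♟ ♟ · ♟ ♟ ♟ ♟ ♟│7
6│· · · · · · · ·│6
5│· · · · ♞ · · ·│5
4│· · · ♟ ♘ · · ·│4
3│· · · · · · · ·│3
2│♙ ♙ ♙ ♙ ♙ ♙ ♙ ♙│2
1│♖ · ♗ ♕ ♔ ♗ · ♖│1
  ─────────────────
  a b c d e f g h

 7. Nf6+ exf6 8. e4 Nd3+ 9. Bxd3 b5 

  a b c d e f g h
  ─────────────────
8│♜ · ♝ ♛ ♚ ♝ · ♜│8
7│♟ · · ♟ · ♟ ♟ ♟│7
6│· · · · · ♟ · ·│6
5│· ♟ · · · · · ·│5
4│· · · ♟ ♙ · · ·│4
3│· · · ♗ · · · ·│3
2│♙ ♙ ♙ ♙ · ♙ ♙ ♙│2
1│♖ · ♗ ♕ ♔ · · ♖│1
  ─────────────────
  a b c d e f g h

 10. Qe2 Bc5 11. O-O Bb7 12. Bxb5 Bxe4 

  a b c d e f g h
  ─────────────────
8│♜ · · ♛ ♚ · · ♜│8
7│♟ · · ♟ · ♟ ♟ ♟│7
6│· · · · · ♟ · ·│6
5│· ♗ ♝ · · · · ·│5
4│· · · ♟ ♝ · · ·│4
3│· · · · · · · ·│3
2│♙ ♙ ♙ ♙ ♕ ♙ ♙ ♙│2
1│♖ · ♗ · · ♖ ♔ ·│1
  ─────────────────
  a b c d e f g h

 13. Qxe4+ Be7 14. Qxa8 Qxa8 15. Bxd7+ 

  a b c d e f g h
  ─────────────────
8│♛ · · · ♚ · · ♜│8
7│♟ · · ♗ ♝ ♟ ♟ ♟│7
6│· · · · · ♟ · ·│6
5│· · · · · · · ·│5
4│· · · ♟ · · · ·│4
3│· · · · · · · ·│3
2│♙ ♙ ♙ ♙ · ♙ ♙ ♙│2
1│♖ · ♗ · · ♖ ♔ ·│1
  ─────────────────
  a b c d e f g h


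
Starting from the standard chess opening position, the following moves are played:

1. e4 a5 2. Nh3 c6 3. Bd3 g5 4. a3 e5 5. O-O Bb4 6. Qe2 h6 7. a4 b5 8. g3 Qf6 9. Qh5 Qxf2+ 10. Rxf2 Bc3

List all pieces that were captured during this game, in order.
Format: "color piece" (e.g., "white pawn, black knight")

Tracking captures:
  Qxf2+: captured white pawn
  Rxf2: captured black queen

white pawn, black queen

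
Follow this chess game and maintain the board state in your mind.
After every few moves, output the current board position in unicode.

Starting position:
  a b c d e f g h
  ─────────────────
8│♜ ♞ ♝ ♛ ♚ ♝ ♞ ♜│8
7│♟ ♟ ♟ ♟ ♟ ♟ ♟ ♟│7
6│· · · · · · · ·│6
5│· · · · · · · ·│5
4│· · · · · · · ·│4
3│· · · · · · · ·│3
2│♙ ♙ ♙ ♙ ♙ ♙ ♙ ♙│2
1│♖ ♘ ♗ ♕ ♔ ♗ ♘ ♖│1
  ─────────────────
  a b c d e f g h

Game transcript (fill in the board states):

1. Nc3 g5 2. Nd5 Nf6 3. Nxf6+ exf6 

  a b c d e f g h
  ─────────────────
8│♜ ♞ ♝ ♛ ♚ ♝ · ♜│8
7│♟ ♟ ♟ ♟ · ♟ · ♟│7
6│· · · · · ♟ · ·│6
5│· · · · · · ♟ ·│5
4│· · · · · · · ·│4
3│· · · · · · · ·│3
2│♙ ♙ ♙ ♙ ♙ ♙ ♙ ♙│2
1│♖ · ♗ ♕ ♔ ♗ ♘ ♖│1
  ─────────────────
  a b c d e f g h

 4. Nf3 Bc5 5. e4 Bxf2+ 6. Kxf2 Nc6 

  a b c d e f g h
  ─────────────────
8│♜ · ♝ ♛ ♚ · · ♜│8
7│♟ ♟ ♟ ♟ · ♟ · ♟│7
6│· · ♞ · · ♟ · ·│6
5│· · · · · · ♟ ·│5
4│· · · · ♙ · · ·│4
3│· · · · · ♘ · ·│3
2│♙ ♙ ♙ ♙ · ♔ ♙ ♙│2
1│♖ · ♗ ♕ · ♗ · ♖│1
  ─────────────────
  a b c d e f g h

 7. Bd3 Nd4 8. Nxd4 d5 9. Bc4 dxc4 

  a b c d e f g h
  ─────────────────
8│♜ · ♝ ♛ ♚ · · ♜│8
7│♟ ♟ ♟ · · ♟ · ♟│7
6│· · · · · ♟ · ·│6
5│· · · · · · ♟ ·│5
4│· · ♟ ♘ ♙ · · ·│4
3│· · · · · · · ·│3
2│♙ ♙ ♙ ♙ · ♔ ♙ ♙│2
1│♖ · ♗ ♕ · · · ♖│1
  ─────────────────
  a b c d e f g h

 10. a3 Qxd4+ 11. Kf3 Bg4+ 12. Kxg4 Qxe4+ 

  a b c d e f g h
  ─────────────────
8│♜ · · · ♚ · · ♜│8
7│♟ ♟ ♟ · · ♟ · ♟│7
6│· · · · · ♟ · ·│6
5│· · · · · · ♟ ·│5
4│· · ♟ · ♛ · ♔ ·│4
3│♙ · · · · · · ·│3
2│· ♙ ♙ ♙ · · ♙ ♙│2
1│♖ · ♗ ♕ · · · ♖│1
  ─────────────────
  a b c d e f g h

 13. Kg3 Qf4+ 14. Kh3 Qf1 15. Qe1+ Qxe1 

  a b c d e f g h
  ─────────────────
8│♜ · · · ♚ · · ♜│8
7│♟ ♟ ♟ · · ♟ · ♟│7
6│· · · · · ♟ · ·│6
5│· · · · · · ♟ ·│5
4│· · ♟ · · · · ·│4
3│♙ · · · · · · ♔│3
2│· ♙ ♙ ♙ · · ♙ ♙│2
1│♖ · ♗ · ♛ · · ♖│1
  ─────────────────
  a b c d e f g h



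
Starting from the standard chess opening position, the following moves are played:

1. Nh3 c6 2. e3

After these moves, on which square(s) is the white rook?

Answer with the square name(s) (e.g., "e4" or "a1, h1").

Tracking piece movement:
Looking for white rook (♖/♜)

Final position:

  a b c d e f g h
  ─────────────────
8│♜ ♞ ♝ ♛ ♚ ♝ ♞ ♜│8
7│♟ ♟ · ♟ ♟ ♟ ♟ ♟│7
6│· · ♟ · · · · ·│6
5│· · · · · · · ·│5
4│· · · · · · · ·│4
3│· · · · ♙ · · ♘│3
2│♙ ♙ ♙ ♙ · ♙ ♙ ♙│2
1│♖ ♘ ♗ ♕ ♔ ♗ · ♖│1
  ─────────────────
  a b c d e f g h


a1, h1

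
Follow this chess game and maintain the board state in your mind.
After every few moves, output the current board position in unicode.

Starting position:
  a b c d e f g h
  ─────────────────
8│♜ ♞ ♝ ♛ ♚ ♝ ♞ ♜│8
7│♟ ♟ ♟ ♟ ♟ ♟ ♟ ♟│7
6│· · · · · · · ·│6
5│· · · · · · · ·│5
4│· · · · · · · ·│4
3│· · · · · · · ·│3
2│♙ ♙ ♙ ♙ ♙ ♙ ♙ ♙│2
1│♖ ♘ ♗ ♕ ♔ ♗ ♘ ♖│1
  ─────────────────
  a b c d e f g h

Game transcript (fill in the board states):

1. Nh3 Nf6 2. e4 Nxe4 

  a b c d e f g h
  ─────────────────
8│♜ ♞ ♝ ♛ ♚ ♝ · ♜│8
7│♟ ♟ ♟ ♟ ♟ ♟ ♟ ♟│7
6│· · · · · · · ·│6
5│· · · · · · · ·│5
4│· · · · ♞ · · ·│4
3│· · · · · · · ♘│3
2│♙ ♙ ♙ ♙ · ♙ ♙ ♙│2
1│♖ ♘ ♗ ♕ ♔ ♗ · ♖│1
  ─────────────────
  a b c d e f g h

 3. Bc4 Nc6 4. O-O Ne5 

  a b c d e f g h
  ─────────────────
8│♜ · ♝ ♛ ♚ ♝ · ♜│8
7│♟ ♟ ♟ ♟ ♟ ♟ ♟ ♟│7
6│· · · · · · · ·│6
5│· · · · ♞ · · ·│5
4│· · ♗ · ♞ · · ·│4
3│· · · · · · · ♘│3
2│♙ ♙ ♙ ♙ · ♙ ♙ ♙│2
1│♖ ♘ ♗ ♕ · ♖ ♔ ·│1
  ─────────────────
  a b c d e f g h

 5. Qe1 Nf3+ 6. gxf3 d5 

  a b c d e f g h
  ─────────────────
8│♜ · ♝ ♛ ♚ ♝ · ♜│8
7│♟ ♟ ♟ · ♟ ♟ ♟ ♟│7
6│· · · · · · · ·│6
5│· · · ♟ · · · ·│5
4│· · ♗ · ♞ · · ·│4
3│· · · · · ♙ · ♘│3
2│♙ ♙ ♙ ♙ · ♙ · ♙│2
1│♖ ♘ ♗ · ♕ ♖ ♔ ·│1
  ─────────────────
  a b c d e f g h

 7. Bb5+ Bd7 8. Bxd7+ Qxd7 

  a b c d e f g h
  ─────────────────
8│♜ · · · ♚ ♝ · ♜│8
7│♟ ♟ ♟ ♛ ♟ ♟ ♟ ♟│7
6│· · · · · · · ·│6
5│· · · ♟ · · · ·│5
4│· · · · ♞ · · ·│4
3│· · · · · ♙ · ♘│3
2│♙ ♙ ♙ ♙ · ♙ · ♙│2
1│♖ ♘ ♗ · ♕ ♖ ♔ ·│1
  ─────────────────
  a b c d e f g h

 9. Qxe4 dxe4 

  a b c d e f g h
  ─────────────────
8│♜ · · · ♚ ♝ · ♜│8
7│♟ ♟ ♟ ♛ ♟ ♟ ♟ ♟│7
6│· · · · · · · ·│6
5│· · · · · · · ·│5
4│· · · · ♟ · · ·│4
3│· · · · · ♙ · ♘│3
2│♙ ♙ ♙ ♙ · ♙ · ♙│2
1│♖ ♘ ♗ · · ♖ ♔ ·│1
  ─────────────────
  a b c d e f g h


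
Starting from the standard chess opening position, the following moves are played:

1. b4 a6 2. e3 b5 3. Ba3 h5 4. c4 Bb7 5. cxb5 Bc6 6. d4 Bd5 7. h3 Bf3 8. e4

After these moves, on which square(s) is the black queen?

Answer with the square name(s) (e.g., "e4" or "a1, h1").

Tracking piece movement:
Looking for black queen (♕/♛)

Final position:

  a b c d e f g h
  ─────────────────
8│♜ ♞ · ♛ ♚ ♝ ♞ ♜│8
7│· · ♟ ♟ ♟ ♟ ♟ ·│7
6│♟ · · · · · · ·│6
5│· ♙ · · · · · ♟│5
4│· ♙ · ♙ ♙ · · ·│4
3│♗ · · · · ♝ · ♙│3
2│♙ · · · · ♙ ♙ ·│2
1│♖ ♘ · ♕ ♔ ♗ ♘ ♖│1
  ─────────────────
  a b c d e f g h


d8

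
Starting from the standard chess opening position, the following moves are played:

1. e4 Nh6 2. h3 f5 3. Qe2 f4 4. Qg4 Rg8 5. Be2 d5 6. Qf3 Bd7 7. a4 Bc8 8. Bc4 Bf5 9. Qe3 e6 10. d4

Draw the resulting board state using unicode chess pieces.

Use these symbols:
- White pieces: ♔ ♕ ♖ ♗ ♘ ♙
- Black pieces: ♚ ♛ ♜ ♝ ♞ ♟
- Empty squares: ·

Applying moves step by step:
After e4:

♜ ♞ ♝ ♛ ♚ ♝ ♞ ♜
♟ ♟ ♟ ♟ ♟ ♟ ♟ ♟
· · · · · · · ·
· · · · · · · ·
· · · · ♙ · · ·
· · · · · · · ·
♙ ♙ ♙ ♙ · ♙ ♙ ♙
♖ ♘ ♗ ♕ ♔ ♗ ♘ ♖


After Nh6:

♜ ♞ ♝ ♛ ♚ ♝ · ♜
♟ ♟ ♟ ♟ ♟ ♟ ♟ ♟
· · · · · · · ♞
· · · · · · · ·
· · · · ♙ · · ·
· · · · · · · ·
♙ ♙ ♙ ♙ · ♙ ♙ ♙
♖ ♘ ♗ ♕ ♔ ♗ ♘ ♖


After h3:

♜ ♞ ♝ ♛ ♚ ♝ · ♜
♟ ♟ ♟ ♟ ♟ ♟ ♟ ♟
· · · · · · · ♞
· · · · · · · ·
· · · · ♙ · · ·
· · · · · · · ♙
♙ ♙ ♙ ♙ · ♙ ♙ ·
♖ ♘ ♗ ♕ ♔ ♗ ♘ ♖


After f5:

♜ ♞ ♝ ♛ ♚ ♝ · ♜
♟ ♟ ♟ ♟ ♟ · ♟ ♟
· · · · · · · ♞
· · · · · ♟ · ·
· · · · ♙ · · ·
· · · · · · · ♙
♙ ♙ ♙ ♙ · ♙ ♙ ·
♖ ♘ ♗ ♕ ♔ ♗ ♘ ♖


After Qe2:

♜ ♞ ♝ ♛ ♚ ♝ · ♜
♟ ♟ ♟ ♟ ♟ · ♟ ♟
· · · · · · · ♞
· · · · · ♟ · ·
· · · · ♙ · · ·
· · · · · · · ♙
♙ ♙ ♙ ♙ ♕ ♙ ♙ ·
♖ ♘ ♗ · ♔ ♗ ♘ ♖


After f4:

♜ ♞ ♝ ♛ ♚ ♝ · ♜
♟ ♟ ♟ ♟ ♟ · ♟ ♟
· · · · · · · ♞
· · · · · · · ·
· · · · ♙ ♟ · ·
· · · · · · · ♙
♙ ♙ ♙ ♙ ♕ ♙ ♙ ·
♖ ♘ ♗ · ♔ ♗ ♘ ♖


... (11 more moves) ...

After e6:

♜ ♞ · ♛ ♚ ♝ ♜ ·
♟ ♟ ♟ · · · ♟ ♟
· · · · ♟ · · ♞
· · · ♟ · ♝ · ·
♙ · ♗ · ♙ ♟ · ·
· · · · ♕ · · ♙
· ♙ ♙ ♙ · ♙ ♙ ·
♖ ♘ ♗ · ♔ · ♘ ♖


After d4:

♜ ♞ · ♛ ♚ ♝ ♜ ·
♟ ♟ ♟ · · · ♟ ♟
· · · · ♟ · · ♞
· · · ♟ · ♝ · ·
♙ · ♗ ♙ ♙ ♟ · ·
· · · · ♕ · · ♙
· ♙ ♙ · · ♙ ♙ ·
♖ ♘ ♗ · ♔ · ♘ ♖



  a b c d e f g h
  ─────────────────
8│♜ ♞ · ♛ ♚ ♝ ♜ ·│8
7│♟ ♟ ♟ · · · ♟ ♟│7
6│· · · · ♟ · · ♞│6
5│· · · ♟ · ♝ · ·│5
4│♙ · ♗ ♙ ♙ ♟ · ·│4
3│· · · · ♕ · · ♙│3
2│· ♙ ♙ · · ♙ ♙ ·│2
1│♖ ♘ ♗ · ♔ · ♘ ♖│1
  ─────────────────
  a b c d e f g h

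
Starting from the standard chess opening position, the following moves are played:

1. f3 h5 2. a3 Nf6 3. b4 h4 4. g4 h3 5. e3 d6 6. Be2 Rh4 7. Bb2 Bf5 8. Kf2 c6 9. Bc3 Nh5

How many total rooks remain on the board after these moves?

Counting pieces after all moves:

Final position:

  a b c d e f g h
  ─────────────────
8│♜ ♞ · ♛ ♚ ♝ · ·│8
7│♟ ♟ · · ♟ ♟ ♟ ·│7
6│· · ♟ ♟ · · · ·│6
5│· · · · · ♝ · ♞│5
4│· ♙ · · · · ♙ ♜│4
3│♙ · ♗ · ♙ ♙ · ♟│3
2│· · ♙ ♙ ♗ ♔ · ♙│2
1│♖ ♘ · ♕ · · ♘ ♖│1
  ─────────────────
  a b c d e f g h


4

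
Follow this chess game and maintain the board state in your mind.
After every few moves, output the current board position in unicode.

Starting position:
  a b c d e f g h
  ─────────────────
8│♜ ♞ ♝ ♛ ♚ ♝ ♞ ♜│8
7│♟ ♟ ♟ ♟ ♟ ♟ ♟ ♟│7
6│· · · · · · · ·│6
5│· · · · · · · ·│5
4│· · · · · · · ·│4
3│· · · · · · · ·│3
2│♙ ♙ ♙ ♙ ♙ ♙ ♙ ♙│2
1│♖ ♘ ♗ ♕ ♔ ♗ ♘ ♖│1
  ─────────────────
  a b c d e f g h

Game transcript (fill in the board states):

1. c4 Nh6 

  a b c d e f g h
  ─────────────────
8│♜ ♞ ♝ ♛ ♚ ♝ · ♜│8
7│♟ ♟ ♟ ♟ ♟ ♟ ♟ ♟│7
6│· · · · · · · ♞│6
5│· · · · · · · ·│5
4│· · ♙ · · · · ·│4
3│· · · · · · · ·│3
2│♙ ♙ · ♙ ♙ ♙ ♙ ♙│2
1│♖ ♘ ♗ ♕ ♔ ♗ ♘ ♖│1
  ─────────────────
  a b c d e f g h

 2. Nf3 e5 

  a b c d e f g h
  ─────────────────
8│♜ ♞ ♝ ♛ ♚ ♝ · ♜│8
7│♟ ♟ ♟ ♟ · ♟ ♟ ♟│7
6│· · · · · · · ♞│6
5│· · · · ♟ · · ·│5
4│· · ♙ · · · · ·│4
3│· · · · · ♘ · ·│3
2│♙ ♙ · ♙ ♙ ♙ ♙ ♙│2
1│♖ ♘ ♗ ♕ ♔ ♗ · ♖│1
  ─────────────────
  a b c d e f g h

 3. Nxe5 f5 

  a b c d e f g h
  ─────────────────
8│♜ ♞ ♝ ♛ ♚ ♝ · ♜│8
7│♟ ♟ ♟ ♟ · · ♟ ♟│7
6│· · · · · · · ♞│6
5│· · · · ♘ ♟ · ·│5
4│· · ♙ · · · · ·│4
3│· · · · · · · ·│3
2│♙ ♙ · ♙ ♙ ♙ ♙ ♙│2
1│♖ ♘ ♗ ♕ ♔ ♗ · ♖│1
  ─────────────────
  a b c d e f g h

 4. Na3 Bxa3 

  a b c d e f g h
  ─────────────────
8│♜ ♞ ♝ ♛ ♚ · · ♜│8
7│♟ ♟ ♟ ♟ · · ♟ ♟│7
6│· · · · · · · ♞│6
5│· · · · ♘ ♟ · ·│5
4│· · ♙ · · · · ·│4
3│♝ · · · · · · ·│3
2│♙ ♙ · ♙ ♙ ♙ ♙ ♙│2
1│♖ · ♗ ♕ ♔ ♗ · ♖│1
  ─────────────────
  a b c d e f g h



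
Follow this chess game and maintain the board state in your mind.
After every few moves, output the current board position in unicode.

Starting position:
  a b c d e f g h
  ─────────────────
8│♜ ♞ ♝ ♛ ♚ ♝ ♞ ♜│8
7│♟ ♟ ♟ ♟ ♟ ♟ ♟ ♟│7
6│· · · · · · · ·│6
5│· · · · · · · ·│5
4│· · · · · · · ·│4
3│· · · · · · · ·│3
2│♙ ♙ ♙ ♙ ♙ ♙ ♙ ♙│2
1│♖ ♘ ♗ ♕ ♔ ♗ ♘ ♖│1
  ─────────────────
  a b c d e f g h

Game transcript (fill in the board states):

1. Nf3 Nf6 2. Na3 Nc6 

  a b c d e f g h
  ─────────────────
8│♜ · ♝ ♛ ♚ ♝ · ♜│8
7│♟ ♟ ♟ ♟ ♟ ♟ ♟ ♟│7
6│· · ♞ · · ♞ · ·│6
5│· · · · · · · ·│5
4│· · · · · · · ·│4
3│♘ · · · · ♘ · ·│3
2│♙ ♙ ♙ ♙ ♙ ♙ ♙ ♙│2
1│♖ · ♗ ♕ ♔ ♗ · ♖│1
  ─────────────────
  a b c d e f g h

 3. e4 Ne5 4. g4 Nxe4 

  a b c d e f g h
  ─────────────────
8│♜ · ♝ ♛ ♚ ♝ · ♜│8
7│♟ ♟ ♟ ♟ ♟ ♟ ♟ ♟│7
6│· · · · · · · ·│6
5│· · · · ♞ · · ·│5
4│· · · · ♞ · ♙ ·│4
3│♘ · · · · ♘ · ·│3
2│♙ ♙ ♙ ♙ · ♙ · ♙│2
1│♖ · ♗ ♕ ♔ ♗ · ♖│1
  ─────────────────
  a b c d e f g h

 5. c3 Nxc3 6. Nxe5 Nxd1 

  a b c d e f g h
  ─────────────────
8│♜ · ♝ ♛ ♚ ♝ · ♜│8
7│♟ ♟ ♟ ♟ ♟ ♟ ♟ ♟│7
6│· · · · · · · ·│6
5│· · · · ♘ · · ·│5
4│· · · · · · ♙ ·│4
3│♘ · · · · · · ·│3
2│♙ ♙ · ♙ · ♙ · ♙│2
1│♖ · ♗ ♞ ♔ ♗ · ♖│1
  ─────────────────
  a b c d e f g h

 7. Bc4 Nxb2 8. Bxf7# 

  a b c d e f g h
  ─────────────────
8│♜ · ♝ ♛ ♚ ♝ · ♜│8
7│♟ ♟ ♟ ♟ ♟ ♗ ♟ ♟│7
6│· · · · · · · ·│6
5│· · · · ♘ · · ·│5
4│· · · · · · ♙ ·│4
3│♘ · · · · · · ·│3
2│♙ ♞ · ♙ · ♙ · ♙│2
1│♖ · ♗ · ♔ · · ♖│1
  ─────────────────
  a b c d e f g h


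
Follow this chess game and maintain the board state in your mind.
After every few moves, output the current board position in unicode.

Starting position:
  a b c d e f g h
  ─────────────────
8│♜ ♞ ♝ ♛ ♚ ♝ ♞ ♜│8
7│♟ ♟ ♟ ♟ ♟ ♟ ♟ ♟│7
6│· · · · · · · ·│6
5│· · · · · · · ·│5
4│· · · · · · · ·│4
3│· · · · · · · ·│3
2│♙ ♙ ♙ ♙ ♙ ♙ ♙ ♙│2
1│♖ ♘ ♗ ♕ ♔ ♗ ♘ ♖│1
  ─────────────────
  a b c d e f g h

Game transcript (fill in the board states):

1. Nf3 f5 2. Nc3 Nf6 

  a b c d e f g h
  ─────────────────
8│♜ ♞ ♝ ♛ ♚ ♝ · ♜│8
7│♟ ♟ ♟ ♟ ♟ · ♟ ♟│7
6│· · · · · ♞ · ·│6
5│· · · · · ♟ · ·│5
4│· · · · · · · ·│4
3│· · ♘ · · ♘ · ·│3
2│♙ ♙ ♙ ♙ ♙ ♙ ♙ ♙│2
1│♖ · ♗ ♕ ♔ ♗ · ♖│1
  ─────────────────
  a b c d e f g h

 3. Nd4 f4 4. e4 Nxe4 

  a b c d e f g h
  ─────────────────
8│♜ ♞ ♝ ♛ ♚ ♝ · ♜│8
7│♟ ♟ ♟ ♟ ♟ · ♟ ♟│7
6│· · · · · · · ·│6
5│· · · · · · · ·│5
4│· · · ♘ ♞ ♟ · ·│4
3│· · ♘ · · · · ·│3
2│♙ ♙ ♙ ♙ · ♙ ♙ ♙│2
1│♖ · ♗ ♕ ♔ ♗ · ♖│1
  ─────────────────
  a b c d e f g h

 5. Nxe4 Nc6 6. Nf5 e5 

  a b c d e f g h
  ─────────────────
8│♜ · ♝ ♛ ♚ ♝ · ♜│8
7│♟ ♟ ♟ ♟ · · ♟ ♟│7
6│· · ♞ · · · · ·│6
5│· · · · ♟ ♘ · ·│5
4│· · · · ♘ ♟ · ·│4
3│· · · · · · · ·│3
2│♙ ♙ ♙ ♙ · ♙ ♙ ♙│2
1│♖ · ♗ ♕ ♔ ♗ · ♖│1
  ─────────────────
  a b c d e f g h

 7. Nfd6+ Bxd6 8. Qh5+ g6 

  a b c d e f g h
  ─────────────────
8│♜ · ♝ ♛ ♚ · · ♜│8
7│♟ ♟ ♟ ♟ · · · ♟│7
6│· · ♞ ♝ · · ♟ ·│6
5│· · · · ♟ · · ♕│5
4│· · · · ♘ ♟ · ·│4
3│· · · · · · · ·│3
2│♙ ♙ ♙ ♙ · ♙ ♙ ♙│2
1│♖ · ♗ · ♔ ♗ · ♖│1
  ─────────────────
  a b c d e f g h

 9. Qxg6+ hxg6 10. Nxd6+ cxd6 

  a b c d e f g h
  ─────────────────
8│♜ · ♝ ♛ ♚ · · ♜│8
7│♟ ♟ · ♟ · · · ·│7
6│· · ♞ ♟ · · ♟ ·│6
5│· · · · ♟ · · ·│5
4│· · · · · ♟ · ·│4
3│· · · · · · · ·│3
2│♙ ♙ ♙ ♙ · ♙ ♙ ♙│2
1│♖ · ♗ · ♔ ♗ · ♖│1
  ─────────────────
  a b c d e f g h



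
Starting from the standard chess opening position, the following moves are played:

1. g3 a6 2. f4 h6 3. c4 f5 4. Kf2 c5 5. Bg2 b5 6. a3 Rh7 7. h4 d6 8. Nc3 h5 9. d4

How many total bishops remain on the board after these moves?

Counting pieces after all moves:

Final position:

  a b c d e f g h
  ─────────────────
8│♜ ♞ ♝ ♛ ♚ ♝ ♞ ·│8
7│· · · · ♟ · ♟ ♜│7
6│♟ · · ♟ · · · ·│6
5│· ♟ ♟ · · ♟ · ♟│5
4│· · ♙ ♙ · ♙ · ♙│4
3│♙ · ♘ · · · ♙ ·│3
2│· ♙ · · ♙ ♔ ♗ ·│2
1│♖ · ♗ ♕ · · ♘ ♖│1
  ─────────────────
  a b c d e f g h


4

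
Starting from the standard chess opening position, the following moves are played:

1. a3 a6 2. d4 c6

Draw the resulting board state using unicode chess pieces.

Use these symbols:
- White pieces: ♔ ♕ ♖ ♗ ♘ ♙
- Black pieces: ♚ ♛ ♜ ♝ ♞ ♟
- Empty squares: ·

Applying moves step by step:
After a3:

♜ ♞ ♝ ♛ ♚ ♝ ♞ ♜
♟ ♟ ♟ ♟ ♟ ♟ ♟ ♟
· · · · · · · ·
· · · · · · · ·
· · · · · · · ·
♙ · · · · · · ·
· ♙ ♙ ♙ ♙ ♙ ♙ ♙
♖ ♘ ♗ ♕ ♔ ♗ ♘ ♖


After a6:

♜ ♞ ♝ ♛ ♚ ♝ ♞ ♜
· ♟ ♟ ♟ ♟ ♟ ♟ ♟
♟ · · · · · · ·
· · · · · · · ·
· · · · · · · ·
♙ · · · · · · ·
· ♙ ♙ ♙ ♙ ♙ ♙ ♙
♖ ♘ ♗ ♕ ♔ ♗ ♘ ♖


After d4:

♜ ♞ ♝ ♛ ♚ ♝ ♞ ♜
· ♟ ♟ ♟ ♟ ♟ ♟ ♟
♟ · · · · · · ·
· · · · · · · ·
· · · ♙ · · · ·
♙ · · · · · · ·
· ♙ ♙ · ♙ ♙ ♙ ♙
♖ ♘ ♗ ♕ ♔ ♗ ♘ ♖


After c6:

♜ ♞ ♝ ♛ ♚ ♝ ♞ ♜
· ♟ · ♟ ♟ ♟ ♟ ♟
♟ · ♟ · · · · ·
· · · · · · · ·
· · · ♙ · · · ·
♙ · · · · · · ·
· ♙ ♙ · ♙ ♙ ♙ ♙
♖ ♘ ♗ ♕ ♔ ♗ ♘ ♖



  a b c d e f g h
  ─────────────────
8│♜ ♞ ♝ ♛ ♚ ♝ ♞ ♜│8
7│· ♟ · ♟ ♟ ♟ ♟ ♟│7
6│♟ · ♟ · · · · ·│6
5│· · · · · · · ·│5
4│· · · ♙ · · · ·│4
3│♙ · · · · · · ·│3
2│· ♙ ♙ · ♙ ♙ ♙ ♙│2
1│♖ ♘ ♗ ♕ ♔ ♗ ♘ ♖│1
  ─────────────────
  a b c d e f g h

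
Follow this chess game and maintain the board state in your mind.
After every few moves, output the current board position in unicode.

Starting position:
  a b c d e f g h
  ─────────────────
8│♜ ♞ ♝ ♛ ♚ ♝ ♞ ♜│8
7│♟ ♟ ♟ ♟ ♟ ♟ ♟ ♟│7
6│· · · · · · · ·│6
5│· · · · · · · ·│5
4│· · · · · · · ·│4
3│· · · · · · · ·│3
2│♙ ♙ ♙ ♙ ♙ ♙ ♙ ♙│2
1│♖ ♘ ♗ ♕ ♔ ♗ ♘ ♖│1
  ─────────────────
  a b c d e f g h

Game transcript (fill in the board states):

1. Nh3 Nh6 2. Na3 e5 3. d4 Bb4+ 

  a b c d e f g h
  ─────────────────
8│♜ ♞ ♝ ♛ ♚ · · ♜│8
7│♟ ♟ ♟ ♟ · ♟ ♟ ♟│7
6│· · · · · · · ♞│6
5│· · · · ♟ · · ·│5
4│· ♝ · ♙ · · · ·│4
3│♘ · · · · · · ♘│3
2│♙ ♙ ♙ · ♙ ♙ ♙ ♙│2
1│♖ · ♗ ♕ ♔ ♗ · ♖│1
  ─────────────────
  a b c d e f g h

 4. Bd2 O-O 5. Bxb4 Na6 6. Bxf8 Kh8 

  a b c d e f g h
  ─────────────────
8│♜ · ♝ ♛ · ♗ · ♚│8
7│♟ ♟ ♟ ♟ · ♟ ♟ ♟│7
6│♞ · · · · · · ♞│6
5│· · · · ♟ · · ·│5
4│· · · ♙ · · · ·│4
3│♘ · · · · · · ♘│3
2│♙ ♙ ♙ · ♙ ♙ ♙ ♙│2
1│♖ · · ♕ ♔ ♗ · ♖│1
  ─────────────────
  a b c d e f g h

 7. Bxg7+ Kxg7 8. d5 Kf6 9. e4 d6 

  a b c d e f g h
  ─────────────────
8│♜ · ♝ ♛ · · · ·│8
7│♟ ♟ ♟ · · ♟ · ♟│7
6│♞ · · ♟ · ♚ · ♞│6
5│· · · ♙ ♟ · · ·│5
4│· · · · ♙ · · ·│4
3│♘ · · · · · · ♘│3
2│♙ ♙ ♙ · · ♙ ♙ ♙│2
1│♖ · · ♕ ♔ ♗ · ♖│1
  ─────────────────
  a b c d e f g h

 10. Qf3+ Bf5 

  a b c d e f g h
  ─────────────────
8│♜ · · ♛ · · · ·│8
7│♟ ♟ ♟ · · ♟ · ♟│7
6│♞ · · ♟ · ♚ · ♞│6
5│· · · ♙ ♟ ♝ · ·│5
4│· · · · ♙ · · ·│4
3│♘ · · · · ♕ · ♘│3
2│♙ ♙ ♙ · · ♙ ♙ ♙│2
1│♖ · · · ♔ ♗ · ♖│1
  ─────────────────
  a b c d e f g h


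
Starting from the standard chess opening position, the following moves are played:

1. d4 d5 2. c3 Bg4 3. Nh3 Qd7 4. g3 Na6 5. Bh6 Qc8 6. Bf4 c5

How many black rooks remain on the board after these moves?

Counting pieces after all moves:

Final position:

  a b c d e f g h
  ─────────────────
8│♜ · ♛ · ♚ ♝ ♞ ♜│8
7│♟ ♟ · · ♟ ♟ ♟ ♟│7
6│♞ · · · · · · ·│6
5│· · ♟ ♟ · · · ·│5
4│· · · ♙ · ♗ ♝ ·│4
3│· · ♙ · · · ♙ ♘│3
2│♙ ♙ · · ♙ ♙ · ♙│2
1│♖ ♘ · ♕ ♔ ♗ · ♖│1
  ─────────────────
  a b c d e f g h


2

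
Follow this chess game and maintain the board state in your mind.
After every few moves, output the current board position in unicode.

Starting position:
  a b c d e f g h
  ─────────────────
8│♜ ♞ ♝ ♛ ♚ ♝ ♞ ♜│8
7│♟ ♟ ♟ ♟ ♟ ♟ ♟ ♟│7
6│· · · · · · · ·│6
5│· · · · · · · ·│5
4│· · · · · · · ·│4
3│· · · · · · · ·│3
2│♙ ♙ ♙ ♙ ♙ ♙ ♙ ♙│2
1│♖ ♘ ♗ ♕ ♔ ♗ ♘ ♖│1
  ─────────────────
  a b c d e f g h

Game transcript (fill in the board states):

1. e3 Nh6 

  a b c d e f g h
  ─────────────────
8│♜ ♞ ♝ ♛ ♚ ♝ · ♜│8
7│♟ ♟ ♟ ♟ ♟ ♟ ♟ ♟│7
6│· · · · · · · ♞│6
5│· · · · · · · ·│5
4│· · · · · · · ·│4
3│· · · · ♙ · · ·│3
2│♙ ♙ ♙ ♙ · ♙ ♙ ♙│2
1│♖ ♘ ♗ ♕ ♔ ♗ ♘ ♖│1
  ─────────────────
  a b c d e f g h

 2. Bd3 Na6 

  a b c d e f g h
  ─────────────────
8│♜ · ♝ ♛ ♚ ♝ · ♜│8
7│♟ ♟ ♟ ♟ ♟ ♟ ♟ ♟│7
6│♞ · · · · · · ♞│6
5│· · · · · · · ·│5
4│· · · · · · · ·│4
3│· · · ♗ ♙ · · ·│3
2│♙ ♙ ♙ ♙ · ♙ ♙ ♙│2
1│♖ ♘ ♗ ♕ ♔ · ♘ ♖│1
  ─────────────────
  a b c d e f g h

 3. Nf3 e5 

  a b c d e f g h
  ─────────────────
8│♜ · ♝ ♛ ♚ ♝ · ♜│8
7│♟ ♟ ♟ ♟ · ♟ ♟ ♟│7
6│♞ · · · · · · ♞│6
5│· · · · ♟ · · ·│5
4│· · · · · · · ·│4
3│· · · ♗ ♙ ♘ · ·│3
2│♙ ♙ ♙ ♙ · ♙ ♙ ♙│2
1│♖ ♘ ♗ ♕ ♔ · · ♖│1
  ─────────────────
  a b c d e f g h

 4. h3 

  a b c d e f g h
  ─────────────────
8│♜ · ♝ ♛ ♚ ♝ · ♜│8
7│♟ ♟ ♟ ♟ · ♟ ♟ ♟│7
6│♞ · · · · · · ♞│6
5│· · · · ♟ · · ·│5
4│· · · · · · · ·│4
3│· · · ♗ ♙ ♘ · ♙│3
2│♙ ♙ ♙ ♙ · ♙ ♙ ·│2
1│♖ ♘ ♗ ♕ ♔ · · ♖│1
  ─────────────────
  a b c d e f g h
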